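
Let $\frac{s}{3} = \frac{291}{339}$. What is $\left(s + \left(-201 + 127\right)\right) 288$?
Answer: $- \frac{2324448}{113} \approx -20570.0$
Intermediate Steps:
$s = \frac{291}{113}$ ($s = 3 \cdot \frac{291}{339} = 3 \cdot 291 \cdot \frac{1}{339} = 3 \cdot \frac{97}{113} = \frac{291}{113} \approx 2.5752$)
$\left(s + \left(-201 + 127\right)\right) 288 = \left(\frac{291}{113} + \left(-201 + 127\right)\right) 288 = \left(\frac{291}{113} - 74\right) 288 = \left(- \frac{8071}{113}\right) 288 = - \frac{2324448}{113}$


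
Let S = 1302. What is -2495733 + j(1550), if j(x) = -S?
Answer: -2497035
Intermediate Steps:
j(x) = -1302 (j(x) = -1*1302 = -1302)
-2495733 + j(1550) = -2495733 - 1302 = -2497035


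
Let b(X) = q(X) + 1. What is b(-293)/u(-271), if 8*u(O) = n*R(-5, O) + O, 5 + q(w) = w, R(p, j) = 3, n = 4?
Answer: 2376/259 ≈ 9.1738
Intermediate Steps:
q(w) = -5 + w
b(X) = -4 + X (b(X) = (-5 + X) + 1 = -4 + X)
u(O) = 3/2 + O/8 (u(O) = (4*3 + O)/8 = (12 + O)/8 = 3/2 + O/8)
b(-293)/u(-271) = (-4 - 293)/(3/2 + (⅛)*(-271)) = -297/(3/2 - 271/8) = -297/(-259/8) = -297*(-8/259) = 2376/259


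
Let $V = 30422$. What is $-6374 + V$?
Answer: $24048$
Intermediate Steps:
$-6374 + V = -6374 + 30422 = 24048$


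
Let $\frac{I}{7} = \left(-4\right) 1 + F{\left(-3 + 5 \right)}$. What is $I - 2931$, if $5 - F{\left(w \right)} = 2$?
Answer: $-2938$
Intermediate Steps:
$F{\left(w \right)} = 3$ ($F{\left(w \right)} = 5 - 2 = 3$)
$I = -7$ ($I = 7 \left(\left(-4\right) 1 + 3\right) = 7 \left(-4 + 3\right) = 7 \left(-1\right) = -7$)
$I - 2931 = -7 - 2931 = -2938$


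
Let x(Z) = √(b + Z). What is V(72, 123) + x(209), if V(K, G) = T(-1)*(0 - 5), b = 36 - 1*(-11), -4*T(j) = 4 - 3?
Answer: 69/4 ≈ 17.250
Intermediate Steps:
T(j) = -¼ (T(j) = -(4 - 3)/4 = -¼*1 = -¼)
b = 47 (b = 36 + 11 = 47)
V(K, G) = 5/4 (V(K, G) = -(0 - 5)/4 = -¼*(-5) = 5/4)
x(Z) = √(47 + Z)
V(72, 123) + x(209) = 5/4 + √(47 + 209) = 5/4 + √256 = 5/4 + 16 = 69/4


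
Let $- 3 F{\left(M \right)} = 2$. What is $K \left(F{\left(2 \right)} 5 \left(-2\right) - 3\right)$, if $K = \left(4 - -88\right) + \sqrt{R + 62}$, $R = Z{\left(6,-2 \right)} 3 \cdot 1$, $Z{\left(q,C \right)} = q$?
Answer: $\frac{1012}{3} + \frac{44 \sqrt{5}}{3} \approx 370.13$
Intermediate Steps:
$R = 18$ ($R = 6 \cdot 3 \cdot 1 = 18 \cdot 1 = 18$)
$F{\left(M \right)} = - \frac{2}{3}$ ($F{\left(M \right)} = \left(- \frac{1}{3}\right) 2 = - \frac{2}{3}$)
$K = 92 + 4 \sqrt{5}$ ($K = \left(4 - -88\right) + \sqrt{18 + 62} = \left(4 + 88\right) + \sqrt{80} = 92 + 4 \sqrt{5} \approx 100.94$)
$K \left(F{\left(2 \right)} 5 \left(-2\right) - 3\right) = \left(92 + 4 \sqrt{5}\right) \left(- \frac{2 \cdot 5 \left(-2\right)}{3} - 3\right) = \left(92 + 4 \sqrt{5}\right) \left(\left(- \frac{2}{3}\right) \left(-10\right) - 3\right) = \left(92 + 4 \sqrt{5}\right) \left(\frac{20}{3} - 3\right) = \left(92 + 4 \sqrt{5}\right) \frac{11}{3} = \frac{1012}{3} + \frac{44 \sqrt{5}}{3}$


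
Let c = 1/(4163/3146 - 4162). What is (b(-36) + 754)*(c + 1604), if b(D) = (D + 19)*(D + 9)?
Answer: 25467586635730/13089489 ≈ 1.9457e+6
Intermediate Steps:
c = -3146/13089489 (c = 1/(4163*(1/3146) - 4162) = 1/(4163/3146 - 4162) = 1/(-13089489/3146) = -3146/13089489 ≈ -0.00024035)
b(D) = (9 + D)*(19 + D) (b(D) = (19 + D)*(9 + D) = (9 + D)*(19 + D))
(b(-36) + 754)*(c + 1604) = ((171 + (-36)² + 28*(-36)) + 754)*(-3146/13089489 + 1604) = ((171 + 1296 - 1008) + 754)*(20995537210/13089489) = (459 + 754)*(20995537210/13089489) = 1213*(20995537210/13089489) = 25467586635730/13089489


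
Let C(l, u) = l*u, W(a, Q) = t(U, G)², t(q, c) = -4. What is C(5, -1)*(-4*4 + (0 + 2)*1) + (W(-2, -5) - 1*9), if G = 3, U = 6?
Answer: 77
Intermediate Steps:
W(a, Q) = 16 (W(a, Q) = (-4)² = 16)
C(5, -1)*(-4*4 + (0 + 2)*1) + (W(-2, -5) - 1*9) = (5*(-1))*(-4*4 + (0 + 2)*1) + (16 - 1*9) = -5*(-16 + 2*1) + (16 - 9) = -5*(-16 + 2) + 7 = -5*(-14) + 7 = 70 + 7 = 77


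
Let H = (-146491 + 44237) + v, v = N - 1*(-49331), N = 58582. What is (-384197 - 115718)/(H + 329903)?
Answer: -499915/335562 ≈ -1.4898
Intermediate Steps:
v = 107913 (v = 58582 - 1*(-49331) = 58582 + 49331 = 107913)
H = 5659 (H = (-146491 + 44237) + 107913 = -102254 + 107913 = 5659)
(-384197 - 115718)/(H + 329903) = (-384197 - 115718)/(5659 + 329903) = -499915/335562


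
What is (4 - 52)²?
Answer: 2304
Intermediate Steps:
(4 - 52)² = (-48)² = 2304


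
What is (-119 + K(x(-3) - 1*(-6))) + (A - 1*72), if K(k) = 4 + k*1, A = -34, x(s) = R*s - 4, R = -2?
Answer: -213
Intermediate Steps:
x(s) = -4 - 2*s (x(s) = -2*s - 4 = -4 - 2*s)
K(k) = 4 + k
(-119 + K(x(-3) - 1*(-6))) + (A - 1*72) = (-119 + (4 + ((-4 - 2*(-3)) - 1*(-6)))) + (-34 - 1*72) = (-119 + (4 + ((-4 + 6) + 6))) + (-34 - 72) = (-119 + (4 + (2 + 6))) - 106 = (-119 + (4 + 8)) - 106 = (-119 + 12) - 106 = -107 - 106 = -213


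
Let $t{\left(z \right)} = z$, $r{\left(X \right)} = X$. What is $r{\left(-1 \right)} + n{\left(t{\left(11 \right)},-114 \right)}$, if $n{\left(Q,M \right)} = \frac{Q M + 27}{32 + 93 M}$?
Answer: $- \frac{9343}{10570} \approx -0.88392$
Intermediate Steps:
$n{\left(Q,M \right)} = \frac{27 + M Q}{32 + 93 M}$ ($n{\left(Q,M \right)} = \frac{M Q + 27}{32 + 93 M} = \frac{27 + M Q}{32 + 93 M}$)
$r{\left(-1 \right)} + n{\left(t{\left(11 \right)},-114 \right)} = -1 + \frac{27 - 1254}{32 + 93 \left(-114\right)} = -1 + \frac{27 - 1254}{32 - 10602} = -1 + \frac{1}{-10570} \left(-1227\right) = -1 - - \frac{1227}{10570} = -1 + \frac{1227}{10570} = - \frac{9343}{10570}$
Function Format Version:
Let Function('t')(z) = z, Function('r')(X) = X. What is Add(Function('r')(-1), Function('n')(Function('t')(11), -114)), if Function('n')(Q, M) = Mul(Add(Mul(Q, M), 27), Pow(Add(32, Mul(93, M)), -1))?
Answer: Rational(-9343, 10570) ≈ -0.88392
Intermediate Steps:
Function('n')(Q, M) = Mul(Pow(Add(32, Mul(93, M)), -1), Add(27, Mul(M, Q))) (Function('n')(Q, M) = Mul(Add(Mul(M, Q), 27), Pow(Add(32, Mul(93, M)), -1)) = Mul(Add(27, Mul(M, Q)), Pow(Add(32, Mul(93, M)), -1)) = Mul(Pow(Add(32, Mul(93, M)), -1), Add(27, Mul(M, Q))))
Add(Function('r')(-1), Function('n')(Function('t')(11), -114)) = Add(-1, Mul(Pow(Add(32, Mul(93, -114)), -1), Add(27, Mul(-114, 11)))) = Add(-1, Mul(Pow(Add(32, -10602), -1), Add(27, -1254))) = Add(-1, Mul(Pow(-10570, -1), -1227)) = Add(-1, Mul(Rational(-1, 10570), -1227)) = Add(-1, Rational(1227, 10570)) = Rational(-9343, 10570)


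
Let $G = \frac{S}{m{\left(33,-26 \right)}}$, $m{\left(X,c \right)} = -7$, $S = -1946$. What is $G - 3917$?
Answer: $-3639$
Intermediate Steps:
$G = 278$ ($G = - \frac{1946}{-7} = \left(-1946\right) \left(- \frac{1}{7}\right) = 278$)
$G - 3917 = 278 - 3917 = -3639$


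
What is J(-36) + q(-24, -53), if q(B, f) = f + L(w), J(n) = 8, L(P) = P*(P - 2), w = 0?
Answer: -45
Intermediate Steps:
L(P) = P*(-2 + P)
q(B, f) = f (q(B, f) = f + 0*(-2 + 0) = f + 0*(-2) = f + 0 = f)
J(-36) + q(-24, -53) = 8 - 53 = -45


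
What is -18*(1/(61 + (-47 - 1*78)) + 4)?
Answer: -2295/32 ≈ -71.719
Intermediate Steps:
-18*(1/(61 + (-47 - 1*78)) + 4) = -18*(1/(61 + (-47 - 78)) + 4) = -18*(1/(61 - 125) + 4) = -18*(1/(-64) + 4) = -18*(-1/64 + 4) = -18*255/64 = -2295/32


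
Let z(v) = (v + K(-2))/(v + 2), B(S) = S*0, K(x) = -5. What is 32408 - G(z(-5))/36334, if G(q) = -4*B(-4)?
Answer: 32408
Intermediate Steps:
B(S) = 0
z(v) = (-5 + v)/(2 + v) (z(v) = (v - 5)/(v + 2) = (-5 + v)/(2 + v))
G(q) = 0 (G(q) = -4*0 = 0)
32408 - G(z(-5))/36334 = 32408 - 0/36334 = 32408 - 1*0 = 32408 + 0 = 32408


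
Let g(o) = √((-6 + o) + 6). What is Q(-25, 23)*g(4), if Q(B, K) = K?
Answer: 46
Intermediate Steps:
g(o) = √o
Q(-25, 23)*g(4) = 23*√4 = 23*2 = 46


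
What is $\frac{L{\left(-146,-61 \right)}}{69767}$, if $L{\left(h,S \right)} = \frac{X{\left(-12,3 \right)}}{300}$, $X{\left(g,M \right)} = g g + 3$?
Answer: $\frac{49}{6976700} \approx 7.0234 \cdot 10^{-6}$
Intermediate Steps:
$X{\left(g,M \right)} = 3 + g^{2}$ ($X{\left(g,M \right)} = g^{2} + 3 = 3 + g^{2}$)
$L{\left(h,S \right)} = \frac{49}{100}$ ($L{\left(h,S \right)} = \frac{3 + \left(-12\right)^{2}}{300} = \left(3 + 144\right) \frac{1}{300} = 147 \cdot \frac{1}{300} = \frac{49}{100}$)
$\frac{L{\left(-146,-61 \right)}}{69767} = \frac{49}{100 \cdot 69767} = \frac{49}{100} \cdot \frac{1}{69767} = \frac{49}{6976700}$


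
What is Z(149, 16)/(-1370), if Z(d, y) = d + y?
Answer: -33/274 ≈ -0.12044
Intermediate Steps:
Z(149, 16)/(-1370) = (149 + 16)/(-1370) = 165*(-1/1370) = -33/274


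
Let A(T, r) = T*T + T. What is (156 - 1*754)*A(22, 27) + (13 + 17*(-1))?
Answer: -302592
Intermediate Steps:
A(T, r) = T + T² (A(T, r) = T² + T = T + T²)
(156 - 1*754)*A(22, 27) + (13 + 17*(-1)) = (156 - 1*754)*(22*(1 + 22)) + (13 + 17*(-1)) = (156 - 754)*(22*23) + (13 - 17) = -598*506 - 4 = -302588 - 4 = -302592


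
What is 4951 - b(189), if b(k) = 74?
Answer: 4877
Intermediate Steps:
4951 - b(189) = 4951 - 1*74 = 4951 - 74 = 4877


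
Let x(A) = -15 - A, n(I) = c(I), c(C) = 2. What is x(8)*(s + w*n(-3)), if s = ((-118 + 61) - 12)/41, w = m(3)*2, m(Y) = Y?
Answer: -9729/41 ≈ -237.29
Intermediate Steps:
n(I) = 2
w = 6 (w = 3*2 = 6)
s = -69/41 (s = (-57 - 12)*(1/41) = -69*1/41 = -69/41 ≈ -1.6829)
x(8)*(s + w*n(-3)) = (-15 - 1*8)*(-69/41 + 6*2) = (-15 - 8)*(-69/41 + 12) = -23*423/41 = -9729/41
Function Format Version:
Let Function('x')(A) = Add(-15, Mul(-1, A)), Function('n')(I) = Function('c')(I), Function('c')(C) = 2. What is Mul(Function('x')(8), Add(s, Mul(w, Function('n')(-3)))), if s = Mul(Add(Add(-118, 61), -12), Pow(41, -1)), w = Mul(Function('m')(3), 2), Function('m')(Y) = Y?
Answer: Rational(-9729, 41) ≈ -237.29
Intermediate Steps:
Function('n')(I) = 2
w = 6 (w = Mul(3, 2) = 6)
s = Rational(-69, 41) (s = Mul(Add(-57, -12), Rational(1, 41)) = Mul(-69, Rational(1, 41)) = Rational(-69, 41) ≈ -1.6829)
Mul(Function('x')(8), Add(s, Mul(w, Function('n')(-3)))) = Mul(Add(-15, Mul(-1, 8)), Add(Rational(-69, 41), Mul(6, 2))) = Mul(Add(-15, -8), Add(Rational(-69, 41), 12)) = Mul(-23, Rational(423, 41)) = Rational(-9729, 41)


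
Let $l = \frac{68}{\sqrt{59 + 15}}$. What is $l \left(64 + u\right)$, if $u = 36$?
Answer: $\frac{3400 \sqrt{74}}{37} \approx 790.48$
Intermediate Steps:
$l = \frac{34 \sqrt{74}}{37}$ ($l = \frac{68}{\sqrt{74}} = 68 \frac{\sqrt{74}}{74} = \frac{34 \sqrt{74}}{37} \approx 7.9048$)
$l \left(64 + u\right) = \frac{34 \sqrt{74}}{37} \left(64 + 36\right) = \frac{34 \sqrt{74}}{37} \cdot 100 = \frac{3400 \sqrt{74}}{37}$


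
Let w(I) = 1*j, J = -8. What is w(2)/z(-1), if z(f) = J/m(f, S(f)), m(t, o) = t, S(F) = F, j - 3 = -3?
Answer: 0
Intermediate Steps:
j = 0 (j = 3 - 3 = 0)
w(I) = 0 (w(I) = 1*0 = 0)
z(f) = -8/f
w(2)/z(-1) = 0/((-8/(-1))) = 0/((-8*(-1))) = 0/8 = 0*(⅛) = 0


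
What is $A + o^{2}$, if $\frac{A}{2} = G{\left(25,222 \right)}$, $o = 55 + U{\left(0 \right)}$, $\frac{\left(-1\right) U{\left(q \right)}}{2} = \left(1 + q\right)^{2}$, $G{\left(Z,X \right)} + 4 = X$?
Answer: $3245$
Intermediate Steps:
$G{\left(Z,X \right)} = -4 + X$
$U{\left(q \right)} = - 2 \left(1 + q\right)^{2}$
$o = 53$ ($o = 55 - 2 \left(1 + 0\right)^{2} = 55 - 2 \cdot 1^{2} = 55 - 2 = 53$)
$A = 436$ ($A = 2 \left(-4 + 222\right) = 2 \cdot 218 = 436$)
$A + o^{2} = 436 + 53^{2} = 436 + 2809 = 3245$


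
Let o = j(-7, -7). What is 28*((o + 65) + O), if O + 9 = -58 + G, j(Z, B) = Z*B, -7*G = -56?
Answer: 1540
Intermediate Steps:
G = 8 (G = -1/7*(-56) = 8)
j(Z, B) = B*Z
o = 49 (o = -7*(-7) = 49)
O = -59 (O = -9 + (-58 + 8) = -9 - 50 = -59)
28*((o + 65) + O) = 28*((49 + 65) - 59) = 28*(114 - 59) = 28*55 = 1540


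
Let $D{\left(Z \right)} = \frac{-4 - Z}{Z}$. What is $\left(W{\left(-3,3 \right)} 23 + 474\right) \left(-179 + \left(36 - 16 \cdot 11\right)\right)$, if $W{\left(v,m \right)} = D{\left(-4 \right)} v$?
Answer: $-151206$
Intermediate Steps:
$D{\left(Z \right)} = \frac{-4 - Z}{Z}$
$W{\left(v,m \right)} = 0$ ($W{\left(v,m \right)} = \frac{-4 - -4}{-4} v = - \frac{-4 + 4}{4} v = \left(- \frac{1}{4}\right) 0 v = 0 v = 0$)
$\left(W{\left(-3,3 \right)} 23 + 474\right) \left(-179 + \left(36 - 16 \cdot 11\right)\right) = \left(0 \cdot 23 + 474\right) \left(-179 + \left(36 - 16 \cdot 11\right)\right) = \left(0 + 474\right) \left(-179 + \left(36 - 176\right)\right) = 474 \left(-179 + \left(36 - 176\right)\right) = 474 \left(-179 - 140\right) = 474 \left(-319\right) = -151206$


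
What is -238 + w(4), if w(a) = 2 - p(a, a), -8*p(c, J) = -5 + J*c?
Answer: -1877/8 ≈ -234.63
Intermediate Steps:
p(c, J) = 5/8 - J*c/8 (p(c, J) = -(-5 + J*c)/8 = 5/8 - J*c/8)
w(a) = 11/8 + a**2/8 (w(a) = 2 - (5/8 - a*a/8) = 2 - (5/8 - a**2/8) = 2 + (-5/8 + a**2/8) = 11/8 + a**2/8)
-238 + w(4) = -238 + (11/8 + (1/8)*4**2) = -238 + (11/8 + (1/8)*16) = -238 + (11/8 + 2) = -238 + 27/8 = -1877/8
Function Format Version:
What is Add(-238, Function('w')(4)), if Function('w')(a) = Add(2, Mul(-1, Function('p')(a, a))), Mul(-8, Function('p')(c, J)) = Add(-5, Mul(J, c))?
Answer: Rational(-1877, 8) ≈ -234.63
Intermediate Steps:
Function('p')(c, J) = Add(Rational(5, 8), Mul(Rational(-1, 8), J, c)) (Function('p')(c, J) = Mul(Rational(-1, 8), Add(-5, Mul(J, c))) = Add(Rational(5, 8), Mul(Rational(-1, 8), J, c)))
Function('w')(a) = Add(Rational(11, 8), Mul(Rational(1, 8), Pow(a, 2))) (Function('w')(a) = Add(2, Mul(-1, Add(Rational(5, 8), Mul(Rational(-1, 8), a, a)))) = Add(2, Mul(-1, Add(Rational(5, 8), Mul(Rational(-1, 8), Pow(a, 2))))) = Add(2, Add(Rational(-5, 8), Mul(Rational(1, 8), Pow(a, 2)))) = Add(Rational(11, 8), Mul(Rational(1, 8), Pow(a, 2))))
Add(-238, Function('w')(4)) = Add(-238, Add(Rational(11, 8), Mul(Rational(1, 8), Pow(4, 2)))) = Add(-238, Add(Rational(11, 8), Mul(Rational(1, 8), 16))) = Add(-238, Add(Rational(11, 8), 2)) = Add(-238, Rational(27, 8)) = Rational(-1877, 8)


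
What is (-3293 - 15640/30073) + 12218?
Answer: 15787405/1769 ≈ 8924.5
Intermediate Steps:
(-3293 - 15640/30073) + 12218 = (-3293 - 15640*1/30073) + 12218 = (-3293 - 920/1769) + 12218 = -5826237/1769 + 12218 = 15787405/1769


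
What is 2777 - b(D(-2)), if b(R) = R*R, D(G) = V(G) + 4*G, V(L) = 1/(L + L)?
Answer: 43343/16 ≈ 2708.9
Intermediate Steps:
V(L) = 1/(2*L)
D(G) = 1/(2*G) + 4*G
b(R) = R**2
2777 - b(D(-2)) = 2777 - ((1/2)/(-2) + 4*(-2))**2 = 2777 - ((1/2)*(-1/2) - 8)**2 = 2777 - (-1/4 - 8)**2 = 2777 - (-33/4)**2 = 2777 - 1*1089/16 = 2777 - 1089/16 = 43343/16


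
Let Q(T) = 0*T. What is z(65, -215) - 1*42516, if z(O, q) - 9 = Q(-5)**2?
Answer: -42507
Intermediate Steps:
Q(T) = 0
z(O, q) = 9 (z(O, q) = 9 + 0**2 = 9 + 0 = 9)
z(65, -215) - 1*42516 = 9 - 1*42516 = 9 - 42516 = -42507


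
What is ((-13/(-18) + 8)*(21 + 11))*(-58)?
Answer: -145696/9 ≈ -16188.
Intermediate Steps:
((-13/(-18) + 8)*(21 + 11))*(-58) = ((-13*(-1/18) + 8)*32)*(-58) = ((13/18 + 8)*32)*(-58) = ((157/18)*32)*(-58) = (2512/9)*(-58) = -145696/9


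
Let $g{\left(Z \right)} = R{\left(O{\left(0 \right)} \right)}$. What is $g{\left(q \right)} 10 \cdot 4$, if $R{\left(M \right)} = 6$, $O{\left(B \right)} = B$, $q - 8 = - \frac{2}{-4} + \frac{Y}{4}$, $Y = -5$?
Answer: $240$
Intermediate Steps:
$q = \frac{29}{4}$ ($q = 8 - \left(- \frac{1}{2} + \frac{5}{4}\right) = 8 - \frac{3}{4} = \frac{29}{4} \approx 7.25$)
$g{\left(Z \right)} = 6$
$g{\left(q \right)} 10 \cdot 4 = 6 \cdot 10 \cdot 4 = 60 \cdot 4 = 240$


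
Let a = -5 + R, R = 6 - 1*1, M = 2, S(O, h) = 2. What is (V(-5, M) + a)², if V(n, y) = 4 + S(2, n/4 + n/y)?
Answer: 36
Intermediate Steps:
V(n, y) = 6 (V(n, y) = 4 + 2 = 6)
R = 5 (R = 6 - 1 = 5)
a = 0 (a = -5 + 5 = 0)
(V(-5, M) + a)² = (6 + 0)² = 6² = 36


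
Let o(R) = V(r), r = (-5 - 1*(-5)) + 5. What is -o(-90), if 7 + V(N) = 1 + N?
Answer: 1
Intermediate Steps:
r = 5 (r = (-5 + 5) + 5 = 0 + 5 = 5)
V(N) = -6 + N (V(N) = -7 + (1 + N) = -6 + N)
o(R) = -1 (o(R) = -6 + 5 = -1)
-o(-90) = -1*(-1) = 1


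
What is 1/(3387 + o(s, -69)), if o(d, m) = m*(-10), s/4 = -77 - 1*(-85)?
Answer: 1/4077 ≈ 0.00024528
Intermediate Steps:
s = 32 (s = 4*(-77 - 1*(-85)) = 4*(-77 + 85) = 4*8 = 32)
o(d, m) = -10*m
1/(3387 + o(s, -69)) = 1/(3387 - 10*(-69)) = 1/(3387 + 690) = 1/4077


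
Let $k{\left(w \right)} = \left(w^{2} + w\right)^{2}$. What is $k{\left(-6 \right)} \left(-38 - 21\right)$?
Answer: $-53100$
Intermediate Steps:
$k{\left(w \right)} = \left(w + w^{2}\right)^{2}$
$k{\left(-6 \right)} \left(-38 - 21\right) = \left(-6\right)^{2} \left(1 - 6\right)^{2} \left(-38 - 21\right) = 36 \left(-5\right)^{2} \left(-59\right) = 36 \cdot 25 \left(-59\right) = 900 \left(-59\right) = -53100$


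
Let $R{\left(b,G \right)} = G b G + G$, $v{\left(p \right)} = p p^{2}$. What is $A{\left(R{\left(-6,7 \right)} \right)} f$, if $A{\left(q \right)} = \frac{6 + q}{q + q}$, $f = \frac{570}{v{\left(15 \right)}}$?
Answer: $\frac{5339}{64575} \approx 0.082679$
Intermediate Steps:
$v{\left(p \right)} = p^{3}$
$R{\left(b,G \right)} = G + b G^{2}$ ($R{\left(b,G \right)} = b G^{2} + G = G + b G^{2}$)
$f = \frac{38}{225}$ ($f = \frac{570}{15^{3}} = \frac{570}{3375} = 570 \cdot \frac{1}{3375} = \frac{38}{225} \approx 0.16889$)
$A{\left(q \right)} = \frac{6 + q}{2 q}$
$A{\left(R{\left(-6,7 \right)} \right)} f = \frac{6 + 7 \left(1 + 7 \left(-6\right)\right)}{2 \cdot 7 \left(1 + 7 \left(-6\right)\right)} \frac{38}{225} = \frac{6 + 7 \left(1 - 42\right)}{2 \cdot 7 \left(1 - 42\right)} \frac{38}{225} = \frac{6 + 7 \left(-41\right)}{2 \cdot 7 \left(-41\right)} \frac{38}{225} = \frac{6 - 287}{2 \left(-287\right)} \frac{38}{225} = \frac{1}{2} \left(- \frac{1}{287}\right) \left(-281\right) \frac{38}{225} = \frac{281}{574} \cdot \frac{38}{225} = \frac{5339}{64575}$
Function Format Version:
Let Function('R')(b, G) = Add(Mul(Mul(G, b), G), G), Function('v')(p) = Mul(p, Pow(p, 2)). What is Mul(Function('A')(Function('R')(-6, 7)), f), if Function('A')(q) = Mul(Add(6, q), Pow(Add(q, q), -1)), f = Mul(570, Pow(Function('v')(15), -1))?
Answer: Rational(5339, 64575) ≈ 0.082679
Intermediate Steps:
Function('v')(p) = Pow(p, 3)
Function('R')(b, G) = Add(G, Mul(b, Pow(G, 2))) (Function('R')(b, G) = Add(Mul(b, Pow(G, 2)), G) = Add(G, Mul(b, Pow(G, 2))))
f = Rational(38, 225) (f = Mul(570, Pow(Pow(15, 3), -1)) = Mul(570, Pow(3375, -1)) = Mul(570, Rational(1, 3375)) = Rational(38, 225) ≈ 0.16889)
Function('A')(q) = Mul(Rational(1, 2), Pow(q, -1), Add(6, q)) (Function('A')(q) = Mul(Add(6, q), Pow(Mul(2, q), -1)) = Mul(Add(6, q), Mul(Rational(1, 2), Pow(q, -1))) = Mul(Rational(1, 2), Pow(q, -1), Add(6, q)))
Mul(Function('A')(Function('R')(-6, 7)), f) = Mul(Mul(Rational(1, 2), Pow(Mul(7, Add(1, Mul(7, -6))), -1), Add(6, Mul(7, Add(1, Mul(7, -6))))), Rational(38, 225)) = Mul(Mul(Rational(1, 2), Pow(Mul(7, Add(1, -42)), -1), Add(6, Mul(7, Add(1, -42)))), Rational(38, 225)) = Mul(Mul(Rational(1, 2), Pow(Mul(7, -41), -1), Add(6, Mul(7, -41))), Rational(38, 225)) = Mul(Mul(Rational(1, 2), Pow(-287, -1), Add(6, -287)), Rational(38, 225)) = Mul(Mul(Rational(1, 2), Rational(-1, 287), -281), Rational(38, 225)) = Mul(Rational(281, 574), Rational(38, 225)) = Rational(5339, 64575)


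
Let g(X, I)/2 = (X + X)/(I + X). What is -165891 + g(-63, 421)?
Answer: -29694615/179 ≈ -1.6589e+5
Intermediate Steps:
g(X, I) = 4*X/(I + X) (g(X, I) = 2*((X + X)/(I + X)) = 2*((2*X)/(I + X)) = 2*(2*X/(I + X)) = 4*X/(I + X))
-165891 + g(-63, 421) = -165891 + 4*(-63)/(421 - 63) = -165891 + 4*(-63)/358 = -165891 + 4*(-63)*(1/358) = -165891 - 126/179 = -29694615/179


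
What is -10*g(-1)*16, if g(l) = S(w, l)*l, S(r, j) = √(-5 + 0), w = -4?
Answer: 160*I*√5 ≈ 357.77*I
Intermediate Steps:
S(r, j) = I*√5 (S(r, j) = √(-5) = I*√5)
g(l) = I*l*√5 (g(l) = (I*√5)*l = I*l*√5)
-10*g(-1)*16 = -10*I*(-1)*√5*16 = -(-10)*I*√5*16 = (10*I*√5)*16 = 160*I*√5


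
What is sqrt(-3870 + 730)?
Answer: 2*I*sqrt(785) ≈ 56.036*I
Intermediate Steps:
sqrt(-3870 + 730) = sqrt(-3140) = 2*I*sqrt(785)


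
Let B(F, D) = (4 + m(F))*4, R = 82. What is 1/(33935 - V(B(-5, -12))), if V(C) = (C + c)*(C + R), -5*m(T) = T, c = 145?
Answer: 1/17105 ≈ 5.8462e-5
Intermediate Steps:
m(T) = -T/5
B(F, D) = 16 - 4*F/5 (B(F, D) = (4 - F/5)*4 = 16 - 4*F/5)
V(C) = (82 + C)*(145 + C) (V(C) = (C + 145)*(C + 82) = (145 + C)*(82 + C) = (82 + C)*(145 + C))
1/(33935 - V(B(-5, -12))) = 1/(33935 - (11890 + (16 - ⅘*(-5))² + 227*(16 - ⅘*(-5)))) = 1/(33935 - (11890 + (16 + 4)² + 227*(16 + 4))) = 1/(33935 - (11890 + 20² + 227*20)) = 1/(33935 - (11890 + 400 + 4540)) = 1/(33935 - 1*16830) = 1/(33935 - 16830) = 1/17105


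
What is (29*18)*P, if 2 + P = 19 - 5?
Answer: 6264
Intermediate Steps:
P = 12 (P = -2 + (19 - 5) = -2 + 14 = 12)
(29*18)*P = (29*18)*12 = 522*12 = 6264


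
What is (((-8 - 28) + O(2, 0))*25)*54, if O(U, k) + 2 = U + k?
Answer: -48600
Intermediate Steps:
O(U, k) = -2 + U + k (O(U, k) = -2 + (U + k) = -2 + U + k)
(((-8 - 28) + O(2, 0))*25)*54 = (((-8 - 28) + (-2 + 2 + 0))*25)*54 = ((-36 + 0)*25)*54 = -36*25*54 = -900*54 = -48600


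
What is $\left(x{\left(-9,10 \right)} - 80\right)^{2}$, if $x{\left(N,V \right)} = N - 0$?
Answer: $7921$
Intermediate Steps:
$x{\left(N,V \right)} = N$ ($x{\left(N,V \right)} = N + 0 = N$)
$\left(x{\left(-9,10 \right)} - 80\right)^{2} = \left(-9 - 80\right)^{2} = \left(-89\right)^{2} = 7921$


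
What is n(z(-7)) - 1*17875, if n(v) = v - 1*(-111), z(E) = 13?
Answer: -17751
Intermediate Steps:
n(v) = 111 + v (n(v) = v + 111 = 111 + v)
n(z(-7)) - 1*17875 = (111 + 13) - 1*17875 = 124 - 17875 = -17751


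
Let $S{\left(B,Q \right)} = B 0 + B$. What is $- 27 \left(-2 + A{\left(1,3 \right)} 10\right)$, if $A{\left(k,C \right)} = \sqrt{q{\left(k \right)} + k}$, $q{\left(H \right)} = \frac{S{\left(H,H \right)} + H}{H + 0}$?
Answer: $54 - 270 \sqrt{3} \approx -413.65$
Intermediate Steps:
$S{\left(B,Q \right)} = B$ ($S{\left(B,Q \right)} = 0 + B = B$)
$q{\left(H \right)} = 2$ ($q{\left(H \right)} = \frac{H + H}{H + 0} = \frac{2 H}{H} = 2$)
$A{\left(k,C \right)} = \sqrt{2 + k}$
$- 27 \left(-2 + A{\left(1,3 \right)} 10\right) = - 27 \left(-2 + \sqrt{2 + 1} \cdot 10\right) = - 27 \left(-2 + \sqrt{3} \cdot 10\right) = - 27 \left(-2 + 10 \sqrt{3}\right) = 54 - 270 \sqrt{3}$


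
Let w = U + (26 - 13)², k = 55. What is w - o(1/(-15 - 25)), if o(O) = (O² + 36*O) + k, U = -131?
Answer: -25761/1600 ≈ -16.101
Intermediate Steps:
w = 38 (w = -131 + (26 - 13)² = -131 + 13² = -131 + 169 = 38)
o(O) = 55 + O² + 36*O (o(O) = (O² + 36*O) + 55 = 55 + O² + 36*O)
w - o(1/(-15 - 25)) = 38 - (55 + (1/(-15 - 25))² + 36/(-15 - 25)) = 38 - (55 + (1/(-40))² + 36/(-40)) = 38 - (55 + (-1/40)² + 36*(-1/40)) = 38 - (55 + 1/1600 - 9/10) = 38 - 1*86561/1600 = 38 - 86561/1600 = -25761/1600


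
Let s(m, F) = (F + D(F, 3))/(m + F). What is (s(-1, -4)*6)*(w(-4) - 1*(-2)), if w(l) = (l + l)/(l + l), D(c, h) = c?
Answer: 144/5 ≈ 28.800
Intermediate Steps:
w(l) = 1 (w(l) = (2*l)/((2*l)) = (2*l)*(1/(2*l)) = 1)
s(m, F) = 2*F/(F + m) (s(m, F) = (F + F)/(m + F) = (2*F)/(F + m) = 2*F/(F + m))
(s(-1, -4)*6)*(w(-4) - 1*(-2)) = ((2*(-4)/(-4 - 1))*6)*(1 - 1*(-2)) = ((2*(-4)/(-5))*6)*(1 + 2) = ((2*(-4)*(-1/5))*6)*3 = ((8/5)*6)*3 = (48/5)*3 = 144/5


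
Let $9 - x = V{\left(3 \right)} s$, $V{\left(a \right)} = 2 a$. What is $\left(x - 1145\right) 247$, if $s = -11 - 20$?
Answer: $-234650$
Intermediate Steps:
$s = -31$
$x = 195$ ($x = 9 - 2 \cdot 3 \left(-31\right) = 9 - 6 \left(-31\right) = 9 - -186 = 9 + 186 = 195$)
$\left(x - 1145\right) 247 = \left(195 - 1145\right) 247 = \left(-950\right) 247 = -234650$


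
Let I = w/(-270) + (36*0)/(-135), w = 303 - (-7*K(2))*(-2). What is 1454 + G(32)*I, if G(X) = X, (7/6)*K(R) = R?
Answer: 21314/15 ≈ 1420.9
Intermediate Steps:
K(R) = 6*R/7
w = 279 (w = 303 - (-6*2)*(-2) = 303 - (-7*12/7)*(-2) = 303 - (-12)*(-2) = 303 - 1*24 = 303 - 24 = 279)
I = -31/30 (I = 279/(-270) + (36*0)/(-135) = 279*(-1/270) + 0*(-1/135) = -31/30 + 0 = -31/30 ≈ -1.0333)
1454 + G(32)*I = 1454 + 32*(-31/30) = 1454 - 496/15 = 21314/15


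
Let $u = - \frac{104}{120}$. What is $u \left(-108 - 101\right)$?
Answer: $\frac{2717}{15} \approx 181.13$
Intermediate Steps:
$u = - \frac{13}{15}$ ($u = \left(-104\right) \frac{1}{120} = - \frac{13}{15} \approx -0.86667$)
$u \left(-108 - 101\right) = - \frac{13 \left(-108 - 101\right)}{15} = \left(- \frac{13}{15}\right) \left(-209\right) = \frac{2717}{15}$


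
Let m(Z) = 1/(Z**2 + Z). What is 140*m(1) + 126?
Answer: 196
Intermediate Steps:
m(Z) = 1/(Z + Z**2)
140*m(1) + 126 = 140*(1/(1*(1 + 1))) + 126 = 140*(1/2) + 126 = 70 + 126 = 196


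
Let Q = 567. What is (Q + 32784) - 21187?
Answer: 12164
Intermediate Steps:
(Q + 32784) - 21187 = (567 + 32784) - 21187 = 33351 - 21187 = 12164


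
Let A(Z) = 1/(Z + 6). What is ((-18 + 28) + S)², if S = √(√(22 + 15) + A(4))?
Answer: (100 + √10*√(1 + 10*√37))²/100 ≈ 155.91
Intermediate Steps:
A(Z) = 1/(6 + Z)
S = √(⅒ + √37) (S = √(√(22 + 15) + 1/(6 + 4)) = √(√37 + 1/10) = √(√37 + ⅒) = √(⅒ + √37) ≈ 2.4865)
((-18 + 28) + S)² = ((-18 + 28) + √(10 + 100*√37)/10)² = (10 + √(10 + 100*√37)/10)²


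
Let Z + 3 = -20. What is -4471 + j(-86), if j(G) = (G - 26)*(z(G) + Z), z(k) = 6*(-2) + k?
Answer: 9081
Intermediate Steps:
z(k) = -12 + k
Z = -23 (Z = -3 - 20 = -23)
j(G) = (-35 + G)*(-26 + G) (j(G) = (G - 26)*((-12 + G) - 23) = (-26 + G)*(-35 + G) = (-35 + G)*(-26 + G))
-4471 + j(-86) = -4471 + (910 + (-86)² - 61*(-86)) = -4471 + (910 + 7396 + 5246) = -4471 + 13552 = 9081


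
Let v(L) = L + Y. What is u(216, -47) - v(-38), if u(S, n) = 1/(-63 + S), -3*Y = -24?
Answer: 4591/153 ≈ 30.007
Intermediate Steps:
Y = 8 (Y = -⅓*(-24) = 8)
v(L) = 8 + L (v(L) = L + 8 = 8 + L)
u(216, -47) - v(-38) = 1/(-63 + 216) - (8 - 38) = 1/153 - 1*(-30) = 1/153 + 30 = 4591/153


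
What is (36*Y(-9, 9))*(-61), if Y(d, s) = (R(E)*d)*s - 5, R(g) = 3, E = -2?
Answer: 544608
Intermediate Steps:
Y(d, s) = -5 + 3*d*s (Y(d, s) = (3*d)*s - 5 = 3*d*s - 5 = -5 + 3*d*s)
(36*Y(-9, 9))*(-61) = (36*(-5 + 3*(-9)*9))*(-61) = (36*(-5 - 243))*(-61) = (36*(-248))*(-61) = -8928*(-61) = 544608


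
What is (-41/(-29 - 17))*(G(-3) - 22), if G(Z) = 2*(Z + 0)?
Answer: -574/23 ≈ -24.957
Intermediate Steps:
G(Z) = 2*Z
(-41/(-29 - 17))*(G(-3) - 22) = (-41/(-29 - 17))*(2*(-3) - 22) = (-41/(-46))*(-6 - 22) = -1/46*(-41)*(-28) = (41/46)*(-28) = -574/23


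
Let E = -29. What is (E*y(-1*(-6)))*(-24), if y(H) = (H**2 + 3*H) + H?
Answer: 41760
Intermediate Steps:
y(H) = H**2 + 4*H
(E*y(-1*(-6)))*(-24) = -29*(-1*(-6))*(4 - 1*(-6))*(-24) = -174*(4 + 6)*(-24) = -174*10*(-24) = -29*60*(-24) = -1740*(-24) = 41760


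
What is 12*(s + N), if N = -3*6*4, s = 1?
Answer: -852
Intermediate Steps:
N = -72 (N = -18*4 = -72)
12*(s + N) = 12*(1 - 72) = 12*(-71) = -852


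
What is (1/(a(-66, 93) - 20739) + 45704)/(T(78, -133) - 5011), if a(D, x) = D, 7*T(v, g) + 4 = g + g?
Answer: -6656102033/735394335 ≈ -9.0511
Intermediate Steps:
T(v, g) = -4/7 + 2*g/7 (T(v, g) = -4/7 + (g + g)/7 = -4/7 + (2*g)/7 = -4/7 + 2*g/7)
(1/(a(-66, 93) - 20739) + 45704)/(T(78, -133) - 5011) = (1/(-66 - 20739) + 45704)/((-4/7 + (2/7)*(-133)) - 5011) = (1/(-20805) + 45704)/((-4/7 - 38) - 5011) = (-1/20805 + 45704)/(-270/7 - 5011) = 950871719/(20805*(-35347/7)) = (950871719/20805)*(-7/35347) = -6656102033/735394335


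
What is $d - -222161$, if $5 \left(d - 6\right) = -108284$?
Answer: $\frac{1002551}{5} \approx 2.0051 \cdot 10^{5}$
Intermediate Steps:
$d = - \frac{108254}{5}$ ($d = 6 + \frac{1}{5} \left(-108284\right) = 6 - \frac{108284}{5} = - \frac{108254}{5} \approx -21651.0$)
$d - -222161 = - \frac{108254}{5} - -222161 = - \frac{108254}{5} + 222161 = \frac{1002551}{5}$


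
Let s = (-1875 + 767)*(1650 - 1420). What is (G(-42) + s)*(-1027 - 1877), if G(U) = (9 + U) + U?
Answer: 740273160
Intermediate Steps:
s = -254840 (s = -1108*230 = -254840)
G(U) = 9 + 2*U
(G(-42) + s)*(-1027 - 1877) = ((9 + 2*(-42)) - 254840)*(-1027 - 1877) = ((9 - 84) - 254840)*(-2904) = (-75 - 254840)*(-2904) = -254915*(-2904) = 740273160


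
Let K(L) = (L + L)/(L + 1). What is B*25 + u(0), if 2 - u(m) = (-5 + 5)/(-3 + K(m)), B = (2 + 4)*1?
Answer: 152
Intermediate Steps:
K(L) = 2*L/(1 + L) (K(L) = (2*L)/(1 + L) = 2*L/(1 + L))
B = 6 (B = 6*1 = 6)
u(m) = 2 (u(m) = 2 - (-5 + 5)/(-3 + 2*m/(1 + m)) = 2 - 0/(-3 + 2*m/(1 + m)) = 2 - 1*0 = 2 + 0 = 2)
B*25 + u(0) = 6*25 + 2 = 150 + 2 = 152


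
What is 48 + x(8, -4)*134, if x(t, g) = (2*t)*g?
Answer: -8528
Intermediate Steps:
x(t, g) = 2*g*t
48 + x(8, -4)*134 = 48 + (2*(-4)*8)*134 = 48 - 64*134 = 48 - 8576 = -8528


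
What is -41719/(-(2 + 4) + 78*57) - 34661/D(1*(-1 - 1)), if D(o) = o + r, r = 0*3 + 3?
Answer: -153936559/4440 ≈ -34670.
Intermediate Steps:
r = 3 (r = 0 + 3 = 3)
D(o) = 3 + o (D(o) = o + 3 = 3 + o)
-41719/(-(2 + 4) + 78*57) - 34661/D(1*(-1 - 1)) = -41719/(-(2 + 4) + 78*57) - 34661/(3 + 1*(-1 - 1)) = -41719/(-1*6 + 4446) - 34661/(3 + 1*(-2)) = -41719/(-6 + 4446) - 34661/(3 - 2) = -41719/4440 - 34661/1 = -41719*1/4440 - 34661*1 = -41719/4440 - 34661 = -153936559/4440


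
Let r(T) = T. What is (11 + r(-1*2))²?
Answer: 81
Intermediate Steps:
(11 + r(-1*2))² = (11 - 1*2)² = (11 - 2)² = 9² = 81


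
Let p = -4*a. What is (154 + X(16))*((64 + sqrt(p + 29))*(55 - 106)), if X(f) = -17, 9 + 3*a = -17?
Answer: -447168 - 2329*sqrt(573) ≈ -5.0292e+5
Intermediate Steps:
a = -26/3 (a = -3 + (1/3)*(-17) = -3 - 17/3 = -26/3 ≈ -8.6667)
p = 104/3 (p = -4*(-26/3) = 104/3 ≈ 34.667)
(154 + X(16))*((64 + sqrt(p + 29))*(55 - 106)) = (154 - 17)*((64 + sqrt(104/3 + 29))*(55 - 106)) = 137*((64 + sqrt(191/3))*(-51)) = 137*((64 + sqrt(573)/3)*(-51)) = 137*(-3264 - 17*sqrt(573)) = -447168 - 2329*sqrt(573)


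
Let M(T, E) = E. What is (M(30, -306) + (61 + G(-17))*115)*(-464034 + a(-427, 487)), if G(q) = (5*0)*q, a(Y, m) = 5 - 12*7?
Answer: -3113734117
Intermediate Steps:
a(Y, m) = -79 (a(Y, m) = 5 - 84 = -79)
G(q) = 0 (G(q) = 0*q = 0)
(M(30, -306) + (61 + G(-17))*115)*(-464034 + a(-427, 487)) = (-306 + (61 + 0)*115)*(-464034 - 79) = (-306 + 61*115)*(-464113) = (-306 + 7015)*(-464113) = 6709*(-464113) = -3113734117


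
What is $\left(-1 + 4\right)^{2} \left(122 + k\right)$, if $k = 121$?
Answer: $2187$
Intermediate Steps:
$\left(-1 + 4\right)^{2} \left(122 + k\right) = \left(-1 + 4\right)^{2} \left(122 + 121\right) = 3^{2} \cdot 243 = 9 \cdot 243 = 2187$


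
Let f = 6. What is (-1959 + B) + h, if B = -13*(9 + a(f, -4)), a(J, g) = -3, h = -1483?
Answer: -3520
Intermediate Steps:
B = -78 (B = -13*(9 - 3) = -13*6 = -78)
(-1959 + B) + h = (-1959 - 78) - 1483 = -2037 - 1483 = -3520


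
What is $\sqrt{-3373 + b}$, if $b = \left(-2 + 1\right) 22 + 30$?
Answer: $i \sqrt{3365} \approx 58.009 i$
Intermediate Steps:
$b = 8$ ($b = \left(-1\right) 22 + 30 = -22 + 30 = 8$)
$\sqrt{-3373 + b} = \sqrt{-3373 + 8} = \sqrt{-3365} = i \sqrt{3365}$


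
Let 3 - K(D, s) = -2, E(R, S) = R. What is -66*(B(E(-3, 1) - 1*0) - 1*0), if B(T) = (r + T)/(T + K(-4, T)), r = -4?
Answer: 231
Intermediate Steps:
K(D, s) = 5 (K(D, s) = 3 - 1*(-2) = 3 + 2 = 5)
B(T) = (-4 + T)/(5 + T) (B(T) = (-4 + T)/(T + 5) = (-4 + T)/(5 + T))
-66*(B(E(-3, 1) - 1*0) - 1*0) = -66*((-4 + (-3 - 1*0))/(5 + (-3 - 1*0)) - 1*0) = -66*((-4 + (-3 + 0))/(5 + (-3 + 0)) + 0) = -66*((-4 - 3)/(5 - 3) + 0) = -66*(-7/2 + 0) = -66*(-7/2) = 231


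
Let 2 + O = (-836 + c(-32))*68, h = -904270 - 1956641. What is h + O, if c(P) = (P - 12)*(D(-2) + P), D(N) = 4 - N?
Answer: -2839969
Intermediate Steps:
c(P) = (-12 + P)*(6 + P) (c(P) = (P - 12)*((4 - 1*(-2)) + P) = (-12 + P)*((4 + 2) + P) = (-12 + P)*(6 + P))
h = -2860911
O = 20942 (O = -2 + (-836 + (-72 + (-32)² - 6*(-32)))*68 = -2 + (-836 + (-72 + 1024 + 192))*68 = -2 + (-836 + 1144)*68 = -2 + 308*68 = -2 + 20944 = 20942)
h + O = -2860911 + 20942 = -2839969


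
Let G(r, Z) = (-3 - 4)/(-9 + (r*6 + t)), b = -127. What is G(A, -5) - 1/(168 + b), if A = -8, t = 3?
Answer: 233/2214 ≈ 0.10524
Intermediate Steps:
G(r, Z) = -7/(-6 + 6*r) (G(r, Z) = (-3 - 4)/(-9 + (r*6 + 3)) = -7/(-9 + (6*r + 3)) = -7/(-9 + (3 + 6*r)) = -7/(-6 + 6*r))
G(A, -5) - 1/(168 + b) = -7/(-6 + 6*(-8)) - 1/(168 - 127) = -7/(-6 - 48) - 1/41 = -7/(-54) - 1*1/41 = -7*(-1/54) - 1/41 = 7/54 - 1/41 = 233/2214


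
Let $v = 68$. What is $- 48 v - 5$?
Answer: $-3269$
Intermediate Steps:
$- 48 v - 5 = \left(-48\right) 68 - 5 = -3264 - 5 = -3269$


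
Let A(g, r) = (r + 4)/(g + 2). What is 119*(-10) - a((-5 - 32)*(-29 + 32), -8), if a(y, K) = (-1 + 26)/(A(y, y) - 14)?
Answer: -1685885/1419 ≈ -1188.1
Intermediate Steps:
A(g, r) = (4 + r)/(2 + g)
a(y, K) = 25/(-14 + (4 + y)/(2 + y)) (a(y, K) = (-1 + 26)/((4 + y)/(2 + y) - 14) = 25/(-14 + (4 + y)/(2 + y)))
119*(-10) - a((-5 - 32)*(-29 + 32), -8) = 119*(-10) - 25*(-2 - (-5 - 32)*(-29 + 32))/(24 + 13*((-5 - 32)*(-29 + 32))) = -1190 - 25*(-2 - (-37)*3)/(24 + 13*(-37*3)) = -1190 - 25*(-2 - 1*(-111))/(24 + 13*(-111)) = -1190 - 25*(-2 + 111)/(24 - 1443) = -1190 - 25*109/(-1419) = -1190 - 25*(-1)*109/1419 = -1190 - 1*(-2725/1419) = -1190 + 2725/1419 = -1685885/1419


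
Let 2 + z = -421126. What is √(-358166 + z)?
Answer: I*√779294 ≈ 882.78*I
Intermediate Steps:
z = -421128 (z = -2 - 421126 = -421128)
√(-358166 + z) = √(-358166 - 421128) = √(-779294) = I*√779294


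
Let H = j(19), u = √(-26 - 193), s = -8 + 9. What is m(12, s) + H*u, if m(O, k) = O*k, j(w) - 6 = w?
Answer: 12 + 25*I*√219 ≈ 12.0 + 369.97*I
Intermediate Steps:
s = 1
j(w) = 6 + w
u = I*√219 (u = √(-219) = I*√219 ≈ 14.799*I)
H = 25 (H = 6 + 19 = 25)
m(12, s) + H*u = 12*1 + 25*(I*√219) = 12 + 25*I*√219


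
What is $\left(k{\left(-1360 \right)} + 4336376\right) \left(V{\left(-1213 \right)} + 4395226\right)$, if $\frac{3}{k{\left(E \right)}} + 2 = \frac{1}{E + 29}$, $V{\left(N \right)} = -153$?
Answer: $\frac{50753271458391535}{2663} \approx 1.9059 \cdot 10^{13}$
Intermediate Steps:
$k{\left(E \right)} = \frac{3}{-2 + \frac{1}{29 + E}}$ ($k{\left(E \right)} = \frac{3}{-2 + \frac{1}{E + 29}} = \frac{3}{-2 + \frac{1}{29 + E}}$)
$\left(k{\left(-1360 \right)} + 4336376\right) \left(V{\left(-1213 \right)} + 4395226\right) = \left(\frac{3 \left(-29 - -1360\right)}{57 + 2 \left(-1360\right)} + 4336376\right) \left(-153 + 4395226\right) = \left(\frac{3 \left(-29 + 1360\right)}{57 - 2720} + 4336376\right) 4395073 = \left(3 \frac{1}{-2663} \cdot 1331 + 4336376\right) 4395073 = \left(3 \left(- \frac{1}{2663}\right) 1331 + 4336376\right) 4395073 = \left(- \frac{3993}{2663} + 4336376\right) 4395073 = \frac{11547765295}{2663} \cdot 4395073 = \frac{50753271458391535}{2663}$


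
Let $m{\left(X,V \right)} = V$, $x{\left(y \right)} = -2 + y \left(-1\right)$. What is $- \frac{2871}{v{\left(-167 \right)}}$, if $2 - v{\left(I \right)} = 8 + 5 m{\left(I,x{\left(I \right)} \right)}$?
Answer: $\frac{957}{277} \approx 3.4549$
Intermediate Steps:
$x{\left(y \right)} = -2 - y$
$v{\left(I \right)} = 4 + 5 I$ ($v{\left(I \right)} = 2 - \left(8 + 5 \left(-2 - I\right)\right) = 2 - \left(8 - \left(10 + 5 I\right)\right) = 2 - \left(-2 - 5 I\right) = 2 + \left(2 + 5 I\right) = 4 + 5 I$)
$- \frac{2871}{v{\left(-167 \right)}} = - \frac{2871}{4 + 5 \left(-167\right)} = - \frac{2871}{4 - 835} = - \frac{2871}{-831} = \left(-2871\right) \left(- \frac{1}{831}\right) = \frac{957}{277}$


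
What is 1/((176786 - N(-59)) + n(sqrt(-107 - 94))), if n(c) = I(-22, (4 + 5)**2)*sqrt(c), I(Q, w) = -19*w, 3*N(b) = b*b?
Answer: 3/(526877 - 4617*(-201)**(1/4)) ≈ 5.8266e-6 + 1.3919e-7*I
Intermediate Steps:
N(b) = b**2/3 (N(b) = (b*b)/3 = b**2/3)
n(c) = -1539*sqrt(c) (n(c) = (-19*(4 + 5)**2)*sqrt(c) = (-19*9**2)*sqrt(c) = (-19*81)*sqrt(c) = -1539*sqrt(c))
1/((176786 - N(-59)) + n(sqrt(-107 - 94))) = 1/((176786 - (-59)**2/3) - 1539*(-107 - 94)**(1/4)) = 1/((176786 - 3481/3) - 1539*(-201)**(1/4)) = 1/((176786 - 1*3481/3) - 1539*201**(1/4)*sqrt(I)) = 1/((176786 - 3481/3) - 1539*201**(1/4)*sqrt(I)) = 1/(526877/3 - 1539*201**(1/4)*sqrt(I))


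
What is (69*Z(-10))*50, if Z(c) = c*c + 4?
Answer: 358800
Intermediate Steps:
Z(c) = 4 + c² (Z(c) = c² + 4 = 4 + c²)
(69*Z(-10))*50 = (69*(4 + (-10)²))*50 = (69*(4 + 100))*50 = (69*104)*50 = 7176*50 = 358800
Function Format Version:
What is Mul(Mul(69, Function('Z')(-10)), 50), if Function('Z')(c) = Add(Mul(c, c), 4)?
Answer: 358800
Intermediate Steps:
Function('Z')(c) = Add(4, Pow(c, 2)) (Function('Z')(c) = Add(Pow(c, 2), 4) = Add(4, Pow(c, 2)))
Mul(Mul(69, Function('Z')(-10)), 50) = Mul(Mul(69, Add(4, Pow(-10, 2))), 50) = Mul(Mul(69, Add(4, 100)), 50) = Mul(Mul(69, 104), 50) = Mul(7176, 50) = 358800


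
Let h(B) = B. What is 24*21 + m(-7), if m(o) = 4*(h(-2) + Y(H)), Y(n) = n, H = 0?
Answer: 496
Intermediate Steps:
m(o) = -8 (m(o) = 4*(-2 + 0) = 4*(-2) = -8)
24*21 + m(-7) = 24*21 - 8 = 504 - 8 = 496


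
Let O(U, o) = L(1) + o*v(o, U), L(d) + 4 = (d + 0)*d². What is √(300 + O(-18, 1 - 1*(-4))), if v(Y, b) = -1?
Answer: 2*√73 ≈ 17.088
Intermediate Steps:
L(d) = -4 + d³ (L(d) = -4 + (d + 0)*d² = -4 + d*d² = -4 + d³)
O(U, o) = -3 - o (O(U, o) = (-4 + 1³) + o*(-1) = (-4 + 1) - o = -3 - o)
√(300 + O(-18, 1 - 1*(-4))) = √(300 + (-3 - (1 - 1*(-4)))) = √(300 + (-3 - (1 + 4))) = √(300 + (-3 - 1*5)) = √(300 + (-3 - 5)) = √(300 - 8) = √292 = 2*√73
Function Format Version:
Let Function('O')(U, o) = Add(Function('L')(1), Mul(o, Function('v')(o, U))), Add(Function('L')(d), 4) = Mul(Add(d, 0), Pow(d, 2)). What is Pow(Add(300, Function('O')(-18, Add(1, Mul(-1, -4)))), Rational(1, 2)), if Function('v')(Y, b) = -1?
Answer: Mul(2, Pow(73, Rational(1, 2))) ≈ 17.088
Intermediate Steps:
Function('L')(d) = Add(-4, Pow(d, 3)) (Function('L')(d) = Add(-4, Mul(Add(d, 0), Pow(d, 2))) = Add(-4, Mul(d, Pow(d, 2))) = Add(-4, Pow(d, 3)))
Function('O')(U, o) = Add(-3, Mul(-1, o)) (Function('O')(U, o) = Add(Add(-4, Pow(1, 3)), Mul(o, -1)) = Add(Add(-4, 1), Mul(-1, o)) = Add(-3, Mul(-1, o)))
Pow(Add(300, Function('O')(-18, Add(1, Mul(-1, -4)))), Rational(1, 2)) = Pow(Add(300, Add(-3, Mul(-1, Add(1, Mul(-1, -4))))), Rational(1, 2)) = Pow(Add(300, Add(-3, Mul(-1, Add(1, 4)))), Rational(1, 2)) = Pow(Add(300, Add(-3, Mul(-1, 5))), Rational(1, 2)) = Pow(Add(300, Add(-3, -5)), Rational(1, 2)) = Pow(Add(300, -8), Rational(1, 2)) = Pow(292, Rational(1, 2)) = Mul(2, Pow(73, Rational(1, 2)))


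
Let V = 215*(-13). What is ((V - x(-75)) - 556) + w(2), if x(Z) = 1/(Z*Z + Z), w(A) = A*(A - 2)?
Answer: -18598051/5550 ≈ -3351.0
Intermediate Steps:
V = -2795
w(A) = A*(-2 + A)
x(Z) = 1/(Z + Z**2) (x(Z) = 1/(Z**2 + Z) = 1/(Z + Z**2))
((V - x(-75)) - 556) + w(2) = ((-2795 - 1/((-75)*(1 - 75))) - 556) + 2*(-2 + 2) = ((-2795 - (-1)/(75*(-74))) - 556) + 2*0 = ((-2795 - (-1)*(-1)/(75*74)) - 556) + 0 = ((-2795 - 1*1/5550) - 556) + 0 = ((-2795 - 1/5550) - 556) + 0 = (-15512251/5550 - 556) + 0 = -18598051/5550 + 0 = -18598051/5550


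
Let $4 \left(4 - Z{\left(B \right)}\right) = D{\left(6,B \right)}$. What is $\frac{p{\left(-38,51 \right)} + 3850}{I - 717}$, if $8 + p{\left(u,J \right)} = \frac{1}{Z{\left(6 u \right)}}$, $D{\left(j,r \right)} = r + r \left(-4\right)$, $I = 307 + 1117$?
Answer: $\frac{91659}{16867} \approx 5.4342$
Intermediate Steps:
$I = 1424$
$D{\left(j,r \right)} = - 3 r$ ($D{\left(j,r \right)} = r - 4 r = - 3 r$)
$Z{\left(B \right)} = 4 + \frac{3 B}{4}$ ($Z{\left(B \right)} = 4 - \frac{\left(-3\right) B}{4} = 4 + \frac{3 B}{4}$)
$p{\left(u,J \right)} = -8 + \frac{1}{4 + \frac{9 u}{2}}$ ($p{\left(u,J \right)} = -8 + \frac{1}{4 + \frac{3 \cdot 6 u}{4}} = -8 + \frac{1}{4 + \frac{9 u}{2}}$)
$\frac{p{\left(-38,51 \right)} + 3850}{I - 717} = \frac{\frac{2 \left(31 + 36 \left(-38\right)\right)}{-8 - -342} + 3850}{1424 - 717} = \frac{\frac{2 \left(31 - 1368\right)}{-8 + 342} + 3850}{707} = \left(2 \cdot \frac{1}{334} \left(-1337\right) + 3850\right) \frac{1}{707} = \left(- \frac{1337}{167} + 3850\right) \frac{1}{707} = \frac{641613}{167} \cdot \frac{1}{707} = \frac{91659}{16867}$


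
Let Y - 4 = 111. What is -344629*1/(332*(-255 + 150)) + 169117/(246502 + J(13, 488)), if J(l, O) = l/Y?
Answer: 10447427463647/988202320980 ≈ 10.572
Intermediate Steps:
Y = 115 (Y = 4 + 111 = 115)
J(l, O) = l/115
-344629*1/(332*(-255 + 150)) + 169117/(246502 + J(13, 488)) = -344629*1/(332*(-255 + 150)) + 169117/(246502 + (1/115)*13) = -344629/(332*(-105)) + 169117/(246502 + 13/115) = -344629/(-34860) + 169117/(28347743/115) = -344629*(-1/34860) + 169117*(115/28347743) = 344629/34860 + 19448455/28347743 = 10447427463647/988202320980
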